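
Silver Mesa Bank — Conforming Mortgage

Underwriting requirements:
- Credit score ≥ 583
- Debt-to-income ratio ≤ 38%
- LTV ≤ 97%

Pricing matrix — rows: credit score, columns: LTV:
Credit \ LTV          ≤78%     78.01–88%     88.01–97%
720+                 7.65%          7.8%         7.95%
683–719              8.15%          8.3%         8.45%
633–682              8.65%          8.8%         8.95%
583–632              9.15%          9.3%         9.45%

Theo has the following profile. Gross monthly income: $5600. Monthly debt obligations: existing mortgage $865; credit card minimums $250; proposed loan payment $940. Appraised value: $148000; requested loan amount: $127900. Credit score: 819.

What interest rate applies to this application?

Credit score 819 ≥ 583; Total monthly debts = (865 + 250 + 940) = 2,055. DTI: 2,055 ÷ 5,600 = 36.7%, within the 38% cap
LTV = 127,900/148,000 = 86.4% ≤ 97%
Score 819 is in the 720+ band; LTV 86.4% is in the 78.01–88% band → 7.8%.

7.8%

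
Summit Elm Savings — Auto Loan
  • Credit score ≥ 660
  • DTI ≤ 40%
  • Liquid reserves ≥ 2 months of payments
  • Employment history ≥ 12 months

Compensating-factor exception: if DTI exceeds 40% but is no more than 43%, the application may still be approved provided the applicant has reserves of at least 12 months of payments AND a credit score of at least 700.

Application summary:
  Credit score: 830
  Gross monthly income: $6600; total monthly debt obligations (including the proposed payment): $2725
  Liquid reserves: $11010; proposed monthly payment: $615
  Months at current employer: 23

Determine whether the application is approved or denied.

Approved

Credit score 830 ≥ 660 (meets base)
DTI = 2,725/6,600 = 41.3% > 40% — standard DTI limit exceeded.
Liquid reserves cover 11,010/615 = 17.9 months — ≥ 2 required
Employment 23 ≥ 12 months
41.3% falls in the override range (40%–43%), so the compensating-factor test applies.
Reserves 17.9 ≥ 12 months; credit score 830 ≥ 700.
Both override conditions satisfied; DTI exception granted.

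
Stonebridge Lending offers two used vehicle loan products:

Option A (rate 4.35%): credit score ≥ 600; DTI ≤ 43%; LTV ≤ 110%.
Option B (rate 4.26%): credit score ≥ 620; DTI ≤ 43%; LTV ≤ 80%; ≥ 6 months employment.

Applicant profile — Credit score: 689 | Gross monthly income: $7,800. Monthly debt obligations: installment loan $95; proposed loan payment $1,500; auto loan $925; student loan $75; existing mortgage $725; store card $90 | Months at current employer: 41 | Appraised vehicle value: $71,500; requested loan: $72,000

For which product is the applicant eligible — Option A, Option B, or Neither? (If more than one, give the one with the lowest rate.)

Neither

Total debts = (95 + 1,500 + 925 + 75 + 725 + 90) = 3,410; DTI = 3,410/7,800 = 43.7%.
LTV = 72,000/71,500 = 100.7%.
Option A: score 689 ≥ 600; DTI 43.7% > 43%; LTV 100.7% ≤ 110% → does not qualify.
Option B: score 689 ≥ 620; DTI 43.7% > 43%; LTV 100.7% > 80%; employment 41 ≥ 6 mo → does not qualify.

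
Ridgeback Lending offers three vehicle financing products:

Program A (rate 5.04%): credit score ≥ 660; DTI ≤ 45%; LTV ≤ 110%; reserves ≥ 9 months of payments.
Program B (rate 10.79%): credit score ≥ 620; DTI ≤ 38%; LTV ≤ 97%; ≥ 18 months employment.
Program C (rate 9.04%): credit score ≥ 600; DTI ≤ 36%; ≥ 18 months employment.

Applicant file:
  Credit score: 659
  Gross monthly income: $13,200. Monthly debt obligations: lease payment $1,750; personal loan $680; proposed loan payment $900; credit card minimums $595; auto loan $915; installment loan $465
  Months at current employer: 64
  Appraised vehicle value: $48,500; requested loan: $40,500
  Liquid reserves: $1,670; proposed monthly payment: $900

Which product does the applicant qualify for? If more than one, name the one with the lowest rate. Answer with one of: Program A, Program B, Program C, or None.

Total debts = (1,750 + 680 + 900 + 595 + 915 + 465) = 5,305; DTI = 5,305/13,200 = 40.2%.
LTV = 40,500/48,500 = 83.5%.
Reserves = 1,670/900 = 1.9 months.
Program A: score 659 < 660; DTI 40.2% ≤ 45%; LTV 83.5% ≤ 110%; reserves 1.9 < 9 mo → does not qualify.
Program B: score 659 ≥ 620; DTI 40.2% > 38%; LTV 83.5% ≤ 97%; employment 64 ≥ 18 mo → does not qualify.
Program C: score 659 ≥ 600; DTI 40.2% > 36%; employment 64 ≥ 18 mo → does not qualify.

None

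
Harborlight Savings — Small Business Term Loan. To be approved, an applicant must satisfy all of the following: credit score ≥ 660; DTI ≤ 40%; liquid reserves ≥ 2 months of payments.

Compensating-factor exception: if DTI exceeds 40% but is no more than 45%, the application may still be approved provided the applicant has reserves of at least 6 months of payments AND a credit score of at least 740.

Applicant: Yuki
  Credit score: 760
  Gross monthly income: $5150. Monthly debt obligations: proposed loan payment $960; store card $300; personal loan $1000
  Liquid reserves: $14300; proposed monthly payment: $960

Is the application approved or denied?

Approved

Credit score 760 ≥ 660 (meets base)
Total debts = (960 + 300 + 1,000) = 2,260. DTI = 2,260/5,150 = 43.9% > 40% — standard DTI limit exceeded.
Liquid reserves cover 14,300/960 = 14.9 months — ≥ 2 required
43.9% falls in the override range (40%–45%), so the compensating-factor test applies.
Reserves 14.9 ≥ 6 months; credit score 760 ≥ 740.
Both compensating conditions met → exception applies.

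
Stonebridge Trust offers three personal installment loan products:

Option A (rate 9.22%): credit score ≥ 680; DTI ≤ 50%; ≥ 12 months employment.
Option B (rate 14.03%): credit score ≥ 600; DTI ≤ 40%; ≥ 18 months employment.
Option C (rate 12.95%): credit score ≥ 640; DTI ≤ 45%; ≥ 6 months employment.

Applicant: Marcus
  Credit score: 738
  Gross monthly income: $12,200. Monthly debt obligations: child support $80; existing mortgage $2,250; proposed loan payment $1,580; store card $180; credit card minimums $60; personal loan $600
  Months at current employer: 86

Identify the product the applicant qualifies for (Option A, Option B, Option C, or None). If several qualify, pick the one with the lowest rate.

Option A

Total debts = (80 + 2,250 + 1,580 + 180 + 60 + 600) = 4,750; DTI = 4,750/12,200 = 38.9%.
Option A: score 738 ≥ 680; DTI 38.9% ≤ 50%; employment 86 ≥ 12 mo → qualifies.
Option B: score 738 ≥ 600; DTI 38.9% ≤ 40%; employment 86 ≥ 18 mo → qualifies.
Option C: score 738 ≥ 640; DTI 38.9% ≤ 45%; employment 86 ≥ 6 mo → qualifies.
Qualifying: Option A, Option B, Option C. Lowest rate is 9.22% → Option A.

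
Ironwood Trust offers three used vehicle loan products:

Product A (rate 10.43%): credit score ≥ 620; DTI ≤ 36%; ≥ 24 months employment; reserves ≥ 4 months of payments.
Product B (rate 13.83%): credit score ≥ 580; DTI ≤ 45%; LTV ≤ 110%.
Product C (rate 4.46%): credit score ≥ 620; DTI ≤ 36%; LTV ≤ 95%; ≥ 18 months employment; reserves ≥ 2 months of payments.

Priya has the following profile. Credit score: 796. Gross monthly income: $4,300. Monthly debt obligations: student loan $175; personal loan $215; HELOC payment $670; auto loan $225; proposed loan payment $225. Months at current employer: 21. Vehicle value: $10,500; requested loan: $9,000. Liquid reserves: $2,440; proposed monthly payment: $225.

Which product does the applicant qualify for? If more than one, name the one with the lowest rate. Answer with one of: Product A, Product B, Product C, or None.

Product C

Total debts = (175 + 215 + 670 + 225 + 225) = 1,510; DTI = 1,510/4,300 = 35.1%.
LTV = 9,000/10,500 = 85.7%.
Reserves = 2,440/225 = 10.8 months.
Product A: score 796 ≥ 620; DTI 35.1% ≤ 36%; employment 21 < 24 mo; reserves 10.8 ≥ 4 mo → does not qualify.
Product B: score 796 ≥ 580; DTI 35.1% ≤ 45%; LTV 85.7% ≤ 110% → qualifies.
Product C: score 796 ≥ 620; DTI 35.1% ≤ 36%; LTV 85.7% ≤ 95%; employment 21 ≥ 18 mo; reserves 10.8 ≥ 2 mo → qualifies.
Qualifying: Product B, Product C. Lowest rate is 4.46% → Product C.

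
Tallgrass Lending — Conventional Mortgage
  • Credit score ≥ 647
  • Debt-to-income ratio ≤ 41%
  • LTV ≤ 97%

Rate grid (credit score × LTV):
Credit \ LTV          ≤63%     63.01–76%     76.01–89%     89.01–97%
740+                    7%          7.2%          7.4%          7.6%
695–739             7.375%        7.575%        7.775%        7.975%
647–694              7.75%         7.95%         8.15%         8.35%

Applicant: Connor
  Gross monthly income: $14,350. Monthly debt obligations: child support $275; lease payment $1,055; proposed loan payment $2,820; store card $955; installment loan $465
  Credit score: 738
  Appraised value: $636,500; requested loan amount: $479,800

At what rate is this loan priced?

7.575%

Credit score 738 ≥ 647; Total monthly debts = (275 + 1,055 + 2,820 + 955 + 465) = 5,570. DTI = 5,570/14,350 = 38.8% ≤ 41%
Loan-to-value = 479,800/636,500 = 75.4% — pass (97% max)
Score 738 is in the 695–739 band; LTV 75.4% is in the 63.01–76% band → 7.575%.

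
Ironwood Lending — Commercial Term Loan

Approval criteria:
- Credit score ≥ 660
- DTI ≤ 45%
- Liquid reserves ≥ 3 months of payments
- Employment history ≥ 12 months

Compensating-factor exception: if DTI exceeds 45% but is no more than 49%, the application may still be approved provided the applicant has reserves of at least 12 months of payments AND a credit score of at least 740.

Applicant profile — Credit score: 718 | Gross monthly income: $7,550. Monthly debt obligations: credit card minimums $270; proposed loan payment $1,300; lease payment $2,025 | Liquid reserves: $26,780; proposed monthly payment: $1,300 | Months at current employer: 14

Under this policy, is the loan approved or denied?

Credit score 718 ≥ 660 (meets base)
Total debts = (270 + 1,300 + 2,025) = 3,595. DTI: 3,595 ÷ 7,550 = 47.6%, over the 45% base limit.
Reserves = 26,780/1,300 = 20.6 months ≥ 3
Employment 14 ≥ 12 months
DTI 47.6% is within the 45%–49% exception band; checking compensating factors.
Override check — reserves: 20.6 mo (ok); score: 718 (below 740).
Override conditions not both satisfied; exception does not apply.

Denied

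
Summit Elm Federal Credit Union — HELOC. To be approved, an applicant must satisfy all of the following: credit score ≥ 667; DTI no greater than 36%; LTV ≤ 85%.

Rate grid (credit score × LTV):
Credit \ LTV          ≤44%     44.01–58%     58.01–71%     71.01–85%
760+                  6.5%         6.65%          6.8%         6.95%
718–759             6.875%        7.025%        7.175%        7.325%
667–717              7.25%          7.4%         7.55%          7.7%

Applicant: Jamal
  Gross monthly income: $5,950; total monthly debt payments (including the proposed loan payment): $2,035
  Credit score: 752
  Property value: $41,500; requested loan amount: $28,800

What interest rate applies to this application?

7.175%

Credit score 752 ≥ 667; Debt-to-income = 2,035/5,950 = 34.2% — meets 36% limit
LTV = 28,800/41,500 = 69.4% ≤ 85%
Credit 752 → row 718–759; LTV 69.4% → column 58.01–71%. Grid cell → 7.175%.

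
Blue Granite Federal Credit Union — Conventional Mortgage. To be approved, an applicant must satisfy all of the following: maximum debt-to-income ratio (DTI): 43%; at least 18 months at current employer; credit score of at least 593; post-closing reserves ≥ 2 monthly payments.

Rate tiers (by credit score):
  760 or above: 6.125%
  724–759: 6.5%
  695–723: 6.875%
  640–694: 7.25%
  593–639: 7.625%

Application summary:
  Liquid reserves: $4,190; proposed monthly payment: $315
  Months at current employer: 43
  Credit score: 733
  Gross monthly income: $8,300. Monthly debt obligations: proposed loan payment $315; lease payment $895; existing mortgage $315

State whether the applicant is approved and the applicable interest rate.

Credit score 733 ≥ 593 (meets minimum)
Employment 43 ≥ 18 months
Total monthly debts = (315 + 895 + 315) = 1,525. DTI: 1,525 ÷ 8,300 = 18.4%, within the 43% cap
Reserves = 4,190/315 = 13.3 months ≥ 2
All requirements met. Score 733 falls in the 724–759 tier → 6.5%.

Approved at 6.5%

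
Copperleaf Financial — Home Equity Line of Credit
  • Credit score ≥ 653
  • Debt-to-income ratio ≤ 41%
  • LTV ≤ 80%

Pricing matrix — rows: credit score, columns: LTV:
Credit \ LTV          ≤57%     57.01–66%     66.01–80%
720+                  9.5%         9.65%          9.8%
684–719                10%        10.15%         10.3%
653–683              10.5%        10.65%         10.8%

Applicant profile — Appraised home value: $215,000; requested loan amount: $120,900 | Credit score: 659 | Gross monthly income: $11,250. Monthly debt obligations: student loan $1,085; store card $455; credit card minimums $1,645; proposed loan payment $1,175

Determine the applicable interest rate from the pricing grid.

10.5%

Credit score 659 ≥ 653; Total monthly debts = (1,085 + 455 + 1,645 + 1,175) = 4,360. DTI = 4,360/11,250 = 38.8% ≤ 41%
LTV: 120,900 ÷ 215,000 = 56.2%, within 80% cap
Row: 659 falls in 653–683. Column: 56.2% falls in ≤57%. Rate = 10.5%.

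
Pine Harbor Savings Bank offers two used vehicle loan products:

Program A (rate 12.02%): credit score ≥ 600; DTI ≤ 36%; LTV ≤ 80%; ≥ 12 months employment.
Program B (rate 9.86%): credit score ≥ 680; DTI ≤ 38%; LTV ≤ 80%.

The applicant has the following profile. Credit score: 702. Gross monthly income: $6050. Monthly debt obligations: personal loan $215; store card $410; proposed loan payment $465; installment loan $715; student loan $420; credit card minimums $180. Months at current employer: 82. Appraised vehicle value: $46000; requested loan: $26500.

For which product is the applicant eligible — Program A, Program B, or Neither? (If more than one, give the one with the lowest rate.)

Total debts = (215 + 410 + 465 + 715 + 420 + 180) = 2,405; DTI = 2,405/6,050 = 39.8%.
LTV = 26,500/46,000 = 57.6%.
Program A: score 702 ≥ 600; DTI 39.8% > 36%; LTV 57.6% ≤ 80%; employment 82 ≥ 12 mo → does not qualify.
Program B: score 702 ≥ 680; DTI 39.8% > 38%; LTV 57.6% ≤ 80% → does not qualify.

Neither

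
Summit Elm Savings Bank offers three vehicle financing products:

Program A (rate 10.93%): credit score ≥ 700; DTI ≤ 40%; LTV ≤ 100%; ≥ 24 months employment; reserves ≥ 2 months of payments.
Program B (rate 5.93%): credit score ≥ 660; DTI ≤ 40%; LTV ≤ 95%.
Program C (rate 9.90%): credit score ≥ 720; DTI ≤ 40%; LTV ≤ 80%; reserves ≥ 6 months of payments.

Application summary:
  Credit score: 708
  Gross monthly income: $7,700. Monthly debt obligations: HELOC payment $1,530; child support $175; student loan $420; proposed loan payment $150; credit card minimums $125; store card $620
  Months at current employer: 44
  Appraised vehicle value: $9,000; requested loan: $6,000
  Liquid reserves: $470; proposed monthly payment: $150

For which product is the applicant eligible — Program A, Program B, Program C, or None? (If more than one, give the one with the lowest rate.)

Program B

Total debts = (1,530 + 175 + 420 + 150 + 125 + 620) = 3,020; DTI = 3,020/7,700 = 39.2%.
LTV = 6,000/9,000 = 66.7%.
Reserves = 470/150 = 3.1 months.
Program A: score 708 ≥ 700; DTI 39.2% ≤ 40%; LTV 66.7% ≤ 100%; employment 44 ≥ 24 mo; reserves 3.1 ≥ 2 mo → qualifies.
Program B: score 708 ≥ 660; DTI 39.2% ≤ 40%; LTV 66.7% ≤ 95% → qualifies.
Program C: score 708 < 720; DTI 39.2% ≤ 40%; LTV 66.7% ≤ 80%; reserves 3.1 < 6 mo → does not qualify.
Qualifying: Program A, Program B. Lowest rate is 5.93% → Program B.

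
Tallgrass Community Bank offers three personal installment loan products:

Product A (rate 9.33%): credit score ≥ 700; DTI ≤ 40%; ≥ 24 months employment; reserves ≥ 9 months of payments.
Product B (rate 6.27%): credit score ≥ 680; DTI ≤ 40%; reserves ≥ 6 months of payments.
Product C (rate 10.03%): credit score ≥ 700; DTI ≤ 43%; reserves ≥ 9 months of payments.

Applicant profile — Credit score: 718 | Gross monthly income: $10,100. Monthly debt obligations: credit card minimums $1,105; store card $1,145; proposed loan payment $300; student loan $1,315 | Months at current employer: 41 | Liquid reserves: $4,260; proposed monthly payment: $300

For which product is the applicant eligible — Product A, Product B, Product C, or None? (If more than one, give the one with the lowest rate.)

Product B

Total debts = (1,105 + 1,145 + 300 + 1,315) = 3,865; DTI = 3,865/10,100 = 38.3%.
Reserves = 4,260/300 = 14.2 months.
Product A: score 718 ≥ 700; DTI 38.3% ≤ 40%; employment 41 ≥ 24 mo; reserves 14.2 ≥ 9 mo → qualifies.
Product B: score 718 ≥ 680; DTI 38.3% ≤ 40%; reserves 14.2 ≥ 6 mo → qualifies.
Product C: score 718 ≥ 700; DTI 38.3% ≤ 43%; reserves 14.2 ≥ 9 mo → qualifies.
Qualifying: Product A, Product B, Product C. Lowest rate is 6.27% → Product B.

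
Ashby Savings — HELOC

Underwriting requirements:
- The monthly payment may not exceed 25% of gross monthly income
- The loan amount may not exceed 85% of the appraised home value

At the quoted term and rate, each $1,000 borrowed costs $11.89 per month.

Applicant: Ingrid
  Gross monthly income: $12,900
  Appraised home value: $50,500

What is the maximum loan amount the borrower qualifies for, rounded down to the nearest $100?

$42,900

Payment cap: 25% × $12,900 = $3,225/month.
At $11.89 per $1,000, that supports 3,225/11.89 × 1,000 ≈ $271,236 → $271,200.
LTV cap: 85% × $50,500 = $42,925 → $42,900.
Binding constraint: loan-to-value.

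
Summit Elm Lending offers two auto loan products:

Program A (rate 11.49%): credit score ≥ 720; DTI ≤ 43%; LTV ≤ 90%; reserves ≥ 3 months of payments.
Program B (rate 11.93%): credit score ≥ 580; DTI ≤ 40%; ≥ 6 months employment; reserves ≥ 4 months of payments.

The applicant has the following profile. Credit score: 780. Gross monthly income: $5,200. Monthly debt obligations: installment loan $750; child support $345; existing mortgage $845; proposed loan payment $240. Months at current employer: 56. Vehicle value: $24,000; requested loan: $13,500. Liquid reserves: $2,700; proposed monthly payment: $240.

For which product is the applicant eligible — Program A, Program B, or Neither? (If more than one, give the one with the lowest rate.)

Program A

Total debts = (750 + 345 + 845 + 240) = 2,180; DTI = 2,180/5,200 = 41.9%.
LTV = 13,500/24,000 = 56.2%.
Reserves = 2,700/240 = 11.2 months.
Program A: score 780 ≥ 720; DTI 41.9% ≤ 43%; LTV 56.2% ≤ 90%; reserves 11.2 ≥ 3 mo → qualifies.
Program B: score 780 ≥ 580; DTI 41.9% > 40%; employment 56 ≥ 6 mo; reserves 11.2 ≥ 4 mo → does not qualify.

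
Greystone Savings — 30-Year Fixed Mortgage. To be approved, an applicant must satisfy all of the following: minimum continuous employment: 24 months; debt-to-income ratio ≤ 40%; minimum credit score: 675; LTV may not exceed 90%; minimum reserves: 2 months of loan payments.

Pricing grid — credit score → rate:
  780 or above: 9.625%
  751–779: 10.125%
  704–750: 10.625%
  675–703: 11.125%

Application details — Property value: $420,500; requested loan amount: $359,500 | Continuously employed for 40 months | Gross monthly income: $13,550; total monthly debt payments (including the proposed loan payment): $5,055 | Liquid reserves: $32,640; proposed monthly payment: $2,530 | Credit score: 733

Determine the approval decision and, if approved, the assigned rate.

Credit score 733 ≥ 675 (meets minimum)
Employment 40 ≥ 24 months
DTI: 5,055 ÷ 13,550 = 37.3%, within the 40% cap
Reserves: 32,640 ÷ 2,530 = 12.9 months (meets 2-month minimum)
LTV: 359,500 ÷ 420,500 = 85.5%, within 90% cap
All requirements met. Score 733 falls in the 704–750 tier → 10.625%.

Approved at 10.625%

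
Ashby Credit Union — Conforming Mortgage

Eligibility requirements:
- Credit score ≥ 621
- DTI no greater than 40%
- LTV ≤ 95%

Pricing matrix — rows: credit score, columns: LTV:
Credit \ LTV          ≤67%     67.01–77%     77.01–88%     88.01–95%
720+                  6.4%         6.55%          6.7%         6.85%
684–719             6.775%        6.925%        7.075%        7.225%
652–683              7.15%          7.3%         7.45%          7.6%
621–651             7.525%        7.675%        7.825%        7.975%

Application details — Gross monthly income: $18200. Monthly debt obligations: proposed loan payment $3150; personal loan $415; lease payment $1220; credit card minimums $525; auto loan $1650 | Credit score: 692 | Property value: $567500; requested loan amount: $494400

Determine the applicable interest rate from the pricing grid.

Credit score 692 ≥ 621; Total monthly debts = (3,150 + 415 + 1,220 + 525 + 1,650) = 6,960. DTI = 6,960/18,200 = 38.2% ≤ 40%
LTV: 494,400 ÷ 567,500 = 87.1%, within 95% cap
Credit 692 → row 684–719; LTV 87.1% → column 77.01–88%. Grid cell → 7.075%.

7.075%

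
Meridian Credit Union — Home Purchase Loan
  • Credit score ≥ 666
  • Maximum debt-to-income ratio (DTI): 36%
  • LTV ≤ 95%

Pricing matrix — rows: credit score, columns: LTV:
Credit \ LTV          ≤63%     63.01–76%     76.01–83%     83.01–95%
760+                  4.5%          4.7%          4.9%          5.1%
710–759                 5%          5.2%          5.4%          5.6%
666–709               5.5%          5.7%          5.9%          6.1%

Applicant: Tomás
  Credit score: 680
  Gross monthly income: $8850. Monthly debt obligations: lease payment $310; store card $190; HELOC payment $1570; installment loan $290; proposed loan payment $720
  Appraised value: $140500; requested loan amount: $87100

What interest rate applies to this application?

Credit score 680 ≥ 666; Total monthly debts = (310 + 190 + 1,570 + 290 + 720) = 3,080. DTI: 3,080 ÷ 8,850 = 34.8%, within the 36% cap
LTV = 87,100/140,500 = 62% ≤ 95%
Row: 680 falls in 666–709. Column: 62% falls in ≤63%. Rate = 5.5%.

5.5%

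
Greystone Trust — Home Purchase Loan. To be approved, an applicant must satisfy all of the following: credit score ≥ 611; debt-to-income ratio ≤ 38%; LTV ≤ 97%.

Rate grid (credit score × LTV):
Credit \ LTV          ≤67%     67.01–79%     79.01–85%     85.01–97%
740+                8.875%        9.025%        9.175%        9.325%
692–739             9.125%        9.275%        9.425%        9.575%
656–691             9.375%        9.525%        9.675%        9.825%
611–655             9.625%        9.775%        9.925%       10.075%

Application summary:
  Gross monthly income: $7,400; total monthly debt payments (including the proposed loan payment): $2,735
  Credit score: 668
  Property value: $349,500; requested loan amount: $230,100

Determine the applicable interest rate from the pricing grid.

Credit score 668 ≥ 611; DTI: 2,735 ÷ 7,400 = 37%, within the 38% cap
LTV = 230,100/349,500 = 65.8% ≤ 97%
Credit 668 → row 656–691; LTV 65.8% → column ≤67%. Grid cell → 9.375%.

9.375%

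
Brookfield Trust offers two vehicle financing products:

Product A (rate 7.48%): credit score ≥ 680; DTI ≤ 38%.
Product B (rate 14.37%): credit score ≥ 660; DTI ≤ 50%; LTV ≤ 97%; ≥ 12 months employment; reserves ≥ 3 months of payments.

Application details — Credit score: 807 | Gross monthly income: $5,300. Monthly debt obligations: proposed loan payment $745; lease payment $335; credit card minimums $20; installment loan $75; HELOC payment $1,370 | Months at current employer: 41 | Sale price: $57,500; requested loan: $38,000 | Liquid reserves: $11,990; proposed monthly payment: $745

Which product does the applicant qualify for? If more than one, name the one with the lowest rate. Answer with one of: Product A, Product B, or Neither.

Total debts = (745 + 335 + 20 + 75 + 1,370) = 2,545; DTI = 2,545/5,300 = 48%.
LTV = 38,000/57,500 = 66.1%.
Reserves = 11,990/745 = 16.1 months.
Product A: score 807 ≥ 680; DTI 48% > 38% → does not qualify.
Product B: score 807 ≥ 660; DTI 48% ≤ 50%; LTV 66.1% ≤ 97%; employment 41 ≥ 12 mo; reserves 16.1 ≥ 3 mo → qualifies.

Product B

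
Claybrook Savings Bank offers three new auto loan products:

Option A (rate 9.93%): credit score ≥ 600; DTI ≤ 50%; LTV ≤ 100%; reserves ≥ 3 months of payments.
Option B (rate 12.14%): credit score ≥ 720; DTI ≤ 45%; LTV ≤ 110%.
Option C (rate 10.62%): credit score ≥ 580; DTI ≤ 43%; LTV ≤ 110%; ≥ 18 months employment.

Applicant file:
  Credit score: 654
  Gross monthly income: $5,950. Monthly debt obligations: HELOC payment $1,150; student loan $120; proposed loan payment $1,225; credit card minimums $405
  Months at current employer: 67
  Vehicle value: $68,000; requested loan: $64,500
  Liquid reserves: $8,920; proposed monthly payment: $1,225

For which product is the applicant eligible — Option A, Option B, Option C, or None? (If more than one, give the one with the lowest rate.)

Option A

Total debts = (1,150 + 120 + 1,225 + 405) = 2,900; DTI = 2,900/5,950 = 48.7%.
LTV = 64,500/68,000 = 94.9%.
Reserves = 8,920/1,225 = 7.3 months.
Option A: score 654 ≥ 600; DTI 48.7% ≤ 50%; LTV 94.9% ≤ 100%; reserves 7.3 ≥ 3 mo → qualifies.
Option B: score 654 < 720; DTI 48.7% > 45%; LTV 94.9% ≤ 110% → does not qualify.
Option C: score 654 ≥ 580; DTI 48.7% > 43%; LTV 94.9% ≤ 110%; employment 67 ≥ 18 mo → does not qualify.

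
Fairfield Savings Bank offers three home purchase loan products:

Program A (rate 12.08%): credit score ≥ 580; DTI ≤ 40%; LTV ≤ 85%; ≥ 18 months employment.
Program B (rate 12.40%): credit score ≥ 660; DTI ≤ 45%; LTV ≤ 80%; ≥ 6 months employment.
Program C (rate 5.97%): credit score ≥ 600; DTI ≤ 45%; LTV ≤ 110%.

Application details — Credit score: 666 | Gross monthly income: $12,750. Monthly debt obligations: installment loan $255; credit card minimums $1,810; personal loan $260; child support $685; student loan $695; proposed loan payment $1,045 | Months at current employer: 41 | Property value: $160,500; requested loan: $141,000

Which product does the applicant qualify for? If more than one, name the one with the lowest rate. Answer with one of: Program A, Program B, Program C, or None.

Program C

Total debts = (255 + 1,810 + 260 + 685 + 695 + 1,045) = 4,750; DTI = 4,750/12,750 = 37.3%.
LTV = 141,000/160,500 = 87.9%.
Program A: score 666 ≥ 580; DTI 37.3% ≤ 40%; LTV 87.9% > 85%; employment 41 ≥ 18 mo → does not qualify.
Program B: score 666 ≥ 660; DTI 37.3% ≤ 45%; LTV 87.9% > 80%; employment 41 ≥ 6 mo → does not qualify.
Program C: score 666 ≥ 600; DTI 37.3% ≤ 45%; LTV 87.9% ≤ 110% → qualifies.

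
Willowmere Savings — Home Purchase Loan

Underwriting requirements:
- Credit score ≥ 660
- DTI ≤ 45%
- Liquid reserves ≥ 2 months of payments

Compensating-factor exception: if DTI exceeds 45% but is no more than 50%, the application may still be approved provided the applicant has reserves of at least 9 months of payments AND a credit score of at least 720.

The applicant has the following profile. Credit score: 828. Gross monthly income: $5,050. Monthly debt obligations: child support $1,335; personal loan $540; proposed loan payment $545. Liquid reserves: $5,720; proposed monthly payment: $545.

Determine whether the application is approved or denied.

Credit score 828 ≥ 660 (meets base)
Total debts = (1,335 + 540 + 545) = 2,420. DTI: 2,420 ÷ 5,050 = 47.9%, over the 45% base limit.
Liquid reserves cover 5,720/545 = 10.5 months — ≥ 2 required
DTI 47.9% is within the 45%–50% exception band; checking compensating factors.
Reserves 10.5 ≥ 9 months; credit score 828 ≥ 720.
Both compensating conditions met → exception applies.

Approved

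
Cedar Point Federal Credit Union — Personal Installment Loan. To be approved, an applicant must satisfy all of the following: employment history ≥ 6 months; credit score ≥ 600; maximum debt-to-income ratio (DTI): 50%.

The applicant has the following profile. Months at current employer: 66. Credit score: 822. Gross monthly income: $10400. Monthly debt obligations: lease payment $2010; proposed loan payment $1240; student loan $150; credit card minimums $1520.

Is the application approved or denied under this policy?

Employment 66 ≥ 6 months
Credit score 822 ≥ 600 (meets)
Total monthly debts = (2,010 + 1,240 + 150 + 1,520) = 4,920. DTI = 4,920/10,400 = 47.3% ≤ 50%
All criteria satisfied.

Approved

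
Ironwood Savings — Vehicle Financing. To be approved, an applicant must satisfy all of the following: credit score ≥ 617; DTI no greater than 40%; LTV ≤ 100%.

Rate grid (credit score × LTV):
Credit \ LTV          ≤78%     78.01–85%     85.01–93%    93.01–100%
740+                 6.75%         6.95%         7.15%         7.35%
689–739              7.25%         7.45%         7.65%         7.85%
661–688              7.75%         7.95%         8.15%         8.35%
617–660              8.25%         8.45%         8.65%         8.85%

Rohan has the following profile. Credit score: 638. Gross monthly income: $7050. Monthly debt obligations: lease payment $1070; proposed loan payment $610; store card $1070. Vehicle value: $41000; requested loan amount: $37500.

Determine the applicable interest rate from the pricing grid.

Credit score 638 ≥ 617; Total monthly debts = (1,070 + 610 + 1,070) = 2,750. DTI: 2,750 ÷ 7,050 = 39%, within the 40% cap
Loan-to-value = 37,500/41,000 = 91.5% — pass (100% max)
Score 638 is in the 617–660 band; LTV 91.5% is in the 85.01–93% band → 8.65%.

8.65%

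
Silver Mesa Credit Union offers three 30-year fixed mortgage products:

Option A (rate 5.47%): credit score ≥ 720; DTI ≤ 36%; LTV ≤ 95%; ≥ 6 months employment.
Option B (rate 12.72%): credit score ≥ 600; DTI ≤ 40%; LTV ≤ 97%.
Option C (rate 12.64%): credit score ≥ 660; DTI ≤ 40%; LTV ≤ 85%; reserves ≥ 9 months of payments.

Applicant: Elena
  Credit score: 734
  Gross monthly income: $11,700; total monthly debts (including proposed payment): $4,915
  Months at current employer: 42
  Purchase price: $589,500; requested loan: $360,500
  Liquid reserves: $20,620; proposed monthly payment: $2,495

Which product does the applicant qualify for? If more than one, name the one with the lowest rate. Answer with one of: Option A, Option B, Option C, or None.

DTI = 4,915/11,700 = 42%.
LTV = 360,500/589,500 = 61.2%.
Reserves = 20,620/2,495 = 8.3 months.
Option A: score 734 ≥ 720; DTI 42% > 36%; LTV 61.2% ≤ 95%; employment 42 ≥ 6 mo → does not qualify.
Option B: score 734 ≥ 600; DTI 42% > 40%; LTV 61.2% ≤ 97% → does not qualify.
Option C: score 734 ≥ 660; DTI 42% > 40%; LTV 61.2% ≤ 85%; reserves 8.3 < 9 mo → does not qualify.

None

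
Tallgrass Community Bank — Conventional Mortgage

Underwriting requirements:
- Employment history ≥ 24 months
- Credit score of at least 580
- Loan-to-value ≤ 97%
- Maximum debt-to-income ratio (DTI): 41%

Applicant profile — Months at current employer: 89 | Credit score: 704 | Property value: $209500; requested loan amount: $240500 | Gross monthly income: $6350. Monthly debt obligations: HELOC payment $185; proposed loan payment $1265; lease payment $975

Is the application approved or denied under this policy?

Denied

Employment 89 ≥ 24 months
Credit score 704 ≥ 580 (meets)
LTV: 240,500 ÷ 209,500 = 114.8%, exceeds 97% cap
Total monthly debts = (185 + 1,265 + 975) = 2,425. DTI = 2,425/6,350 = 38.2% ≤ 41%
Fails on LTV.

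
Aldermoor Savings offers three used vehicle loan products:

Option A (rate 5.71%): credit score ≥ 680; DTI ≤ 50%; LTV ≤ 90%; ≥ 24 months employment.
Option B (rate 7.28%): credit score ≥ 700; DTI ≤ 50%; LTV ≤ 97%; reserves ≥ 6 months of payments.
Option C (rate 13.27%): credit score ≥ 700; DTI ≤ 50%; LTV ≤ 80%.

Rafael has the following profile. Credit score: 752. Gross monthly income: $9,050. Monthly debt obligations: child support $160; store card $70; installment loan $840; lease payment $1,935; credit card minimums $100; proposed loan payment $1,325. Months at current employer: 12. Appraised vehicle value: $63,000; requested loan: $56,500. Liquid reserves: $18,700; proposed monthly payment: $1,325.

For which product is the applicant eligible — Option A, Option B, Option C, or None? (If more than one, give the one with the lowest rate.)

Total debts = (160 + 70 + 840 + 1,935 + 100 + 1,325) = 4,430; DTI = 4,430/9,050 = 49%.
LTV = 56,500/63,000 = 89.7%.
Reserves = 18,700/1,325 = 14.1 months.
Option A: score 752 ≥ 680; DTI 49% ≤ 50%; LTV 89.7% ≤ 90%; employment 12 < 24 mo → does not qualify.
Option B: score 752 ≥ 700; DTI 49% ≤ 50%; LTV 89.7% ≤ 97%; reserves 14.1 ≥ 6 mo → qualifies.
Option C: score 752 ≥ 700; DTI 49% ≤ 50%; LTV 89.7% > 80% → does not qualify.

Option B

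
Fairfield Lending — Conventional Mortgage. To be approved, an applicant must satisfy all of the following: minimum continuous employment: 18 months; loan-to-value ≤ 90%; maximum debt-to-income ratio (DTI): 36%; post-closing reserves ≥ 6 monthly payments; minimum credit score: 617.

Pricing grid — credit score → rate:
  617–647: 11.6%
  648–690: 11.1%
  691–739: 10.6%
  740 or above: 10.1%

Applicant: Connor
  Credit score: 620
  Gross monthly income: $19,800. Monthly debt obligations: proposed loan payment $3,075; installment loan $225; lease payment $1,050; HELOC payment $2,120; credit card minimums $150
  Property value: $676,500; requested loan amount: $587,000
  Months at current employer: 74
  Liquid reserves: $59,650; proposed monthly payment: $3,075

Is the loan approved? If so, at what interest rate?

Credit score 620 ≥ 617 (meets minimum)
Liquid reserves cover 59,650/3,075 = 19.4 months — ≥ 6 required
LTV = 587,000/676,500 = 86.8% ≤ 90%
Total monthly debts = (3,075 + 225 + 1,050 + 2,120 + 150) = 6,620. Debt-to-income = 6,620/19,800 = 33.4% — meets 36% limit
Employment 74 ≥ 18 months
All requirements met. Score 620 falls in the 617–647 tier → 11.6%.

Approved at 11.6%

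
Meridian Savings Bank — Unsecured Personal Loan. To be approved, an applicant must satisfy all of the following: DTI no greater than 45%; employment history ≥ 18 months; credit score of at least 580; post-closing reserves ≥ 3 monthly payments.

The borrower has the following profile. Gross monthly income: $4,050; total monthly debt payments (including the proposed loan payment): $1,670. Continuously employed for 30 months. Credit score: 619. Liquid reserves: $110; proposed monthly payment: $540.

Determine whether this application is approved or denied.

Denied

Debt-to-income = 1,670/4,050 = 41.2% — meets 45% limit
Employment 30 ≥ 18 months
Credit score 619 ≥ 580 (meets)
Reserves = 110/540 = 0.2 months < 3
Fails on reserves.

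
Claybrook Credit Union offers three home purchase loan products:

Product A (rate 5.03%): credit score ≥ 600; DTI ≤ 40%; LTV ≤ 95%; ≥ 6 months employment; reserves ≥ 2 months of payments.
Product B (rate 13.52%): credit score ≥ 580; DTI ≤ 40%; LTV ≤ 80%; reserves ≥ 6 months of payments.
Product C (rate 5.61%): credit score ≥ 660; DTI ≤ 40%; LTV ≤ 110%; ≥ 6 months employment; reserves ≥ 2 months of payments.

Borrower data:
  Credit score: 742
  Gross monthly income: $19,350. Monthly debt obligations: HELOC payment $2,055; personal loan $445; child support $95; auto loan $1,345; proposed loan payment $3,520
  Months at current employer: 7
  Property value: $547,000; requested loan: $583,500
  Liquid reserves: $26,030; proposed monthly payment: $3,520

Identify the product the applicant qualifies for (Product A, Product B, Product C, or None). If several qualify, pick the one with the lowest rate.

Total debts = (2,055 + 445 + 95 + 1,345 + 3,520) = 7,460; DTI = 7,460/19,350 = 38.6%.
LTV = 583,500/547,000 = 106.7%.
Reserves = 26,030/3,520 = 7.4 months.
Product A: score 742 ≥ 600; DTI 38.6% ≤ 40%; LTV 106.7% > 95%; employment 7 ≥ 6 mo; reserves 7.4 ≥ 2 mo → does not qualify.
Product B: score 742 ≥ 580; DTI 38.6% ≤ 40%; LTV 106.7% > 80%; reserves 7.4 ≥ 6 mo → does not qualify.
Product C: score 742 ≥ 660; DTI 38.6% ≤ 40%; LTV 106.7% ≤ 110%; employment 7 ≥ 6 mo; reserves 7.4 ≥ 2 mo → qualifies.

Product C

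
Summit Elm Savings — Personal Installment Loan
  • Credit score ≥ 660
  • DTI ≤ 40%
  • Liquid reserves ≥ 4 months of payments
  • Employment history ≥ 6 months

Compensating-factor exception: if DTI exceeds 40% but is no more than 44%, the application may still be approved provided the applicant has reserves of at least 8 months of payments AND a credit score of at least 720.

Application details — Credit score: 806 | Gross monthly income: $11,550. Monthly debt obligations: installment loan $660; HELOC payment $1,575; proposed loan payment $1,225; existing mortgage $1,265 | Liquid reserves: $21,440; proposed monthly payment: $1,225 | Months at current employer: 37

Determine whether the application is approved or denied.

Credit score 806 ≥ 660 (meets base)
Total debts = (660 + 1,575 + 1,225 + 1,265) = 4,725. DTI = 4,725/11,550 = 40.9% > 40% — standard DTI limit exceeded.
Liquid reserves cover 21,440/1,225 = 17.5 months — ≥ 4 required
Employment 37 ≥ 6 months
40.9% falls in the override range (40%–44%), so the compensating-factor test applies.
Reserves 17.5 ≥ 8 months; credit score 806 ≥ 720.
Both compensating conditions met → exception applies.

Approved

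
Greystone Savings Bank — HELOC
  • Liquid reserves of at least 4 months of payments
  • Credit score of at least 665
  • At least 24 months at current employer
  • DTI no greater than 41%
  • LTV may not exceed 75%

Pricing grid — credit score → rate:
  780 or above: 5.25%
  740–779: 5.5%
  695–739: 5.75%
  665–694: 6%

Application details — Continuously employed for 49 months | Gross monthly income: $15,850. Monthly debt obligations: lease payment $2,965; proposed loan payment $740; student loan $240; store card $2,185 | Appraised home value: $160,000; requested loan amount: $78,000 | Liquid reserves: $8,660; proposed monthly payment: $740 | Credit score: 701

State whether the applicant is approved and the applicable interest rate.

Credit score 701 ≥ 665 (meets minimum)
Total monthly debts = (2,965 + 740 + 240 + 2,185) = 6,130. DTI = 6,130/15,850 = 38.7% ≤ 41%
Employment 49 ≥ 24 months
LTV = 78,000/160,000 = 48.8% ≤ 75%
Reserves = 8,660/740 = 11.7 months ≥ 4
All requirements met. Score 701 falls in the 695–739 tier → 5.75%.

Approved at 5.75%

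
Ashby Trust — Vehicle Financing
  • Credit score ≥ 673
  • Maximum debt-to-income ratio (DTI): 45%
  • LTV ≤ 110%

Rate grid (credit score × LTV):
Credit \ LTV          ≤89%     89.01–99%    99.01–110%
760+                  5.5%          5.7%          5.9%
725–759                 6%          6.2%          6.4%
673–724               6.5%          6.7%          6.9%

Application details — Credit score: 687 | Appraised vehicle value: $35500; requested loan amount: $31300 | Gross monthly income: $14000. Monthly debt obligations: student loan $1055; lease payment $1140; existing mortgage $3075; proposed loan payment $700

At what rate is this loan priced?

Credit score 687 ≥ 673; Total monthly debts = (1,055 + 1,140 + 3,075 + 700) = 5,970. DTI = 5,970/14,000 = 42.6% ≤ 45%
LTV = 31,300/35,500 = 88.2% ≤ 110%
Credit 687 → row 673–724; LTV 88.2% → column ≤89%. Grid cell → 6.5%.

6.5%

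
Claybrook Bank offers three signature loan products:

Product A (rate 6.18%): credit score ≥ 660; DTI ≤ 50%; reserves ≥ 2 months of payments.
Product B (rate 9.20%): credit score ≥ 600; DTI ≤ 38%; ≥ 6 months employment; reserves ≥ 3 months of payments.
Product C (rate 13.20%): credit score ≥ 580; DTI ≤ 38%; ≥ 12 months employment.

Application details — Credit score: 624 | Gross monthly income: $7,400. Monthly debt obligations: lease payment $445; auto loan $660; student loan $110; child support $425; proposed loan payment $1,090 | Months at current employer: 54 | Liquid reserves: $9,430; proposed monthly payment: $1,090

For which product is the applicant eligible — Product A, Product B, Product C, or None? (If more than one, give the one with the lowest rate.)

Total debts = (445 + 660 + 110 + 425 + 1,090) = 2,730; DTI = 2,730/7,400 = 36.9%.
Reserves = 9,430/1,090 = 8.7 months.
Product A: score 624 < 660; DTI 36.9% ≤ 50%; reserves 8.7 ≥ 2 mo → does not qualify.
Product B: score 624 ≥ 600; DTI 36.9% ≤ 38%; employment 54 ≥ 6 mo; reserves 8.7 ≥ 3 mo → qualifies.
Product C: score 624 ≥ 580; DTI 36.9% ≤ 38%; employment 54 ≥ 12 mo → qualifies.
Qualifying: Product B, Product C. Lowest rate is 9.20% → Product B.

Product B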